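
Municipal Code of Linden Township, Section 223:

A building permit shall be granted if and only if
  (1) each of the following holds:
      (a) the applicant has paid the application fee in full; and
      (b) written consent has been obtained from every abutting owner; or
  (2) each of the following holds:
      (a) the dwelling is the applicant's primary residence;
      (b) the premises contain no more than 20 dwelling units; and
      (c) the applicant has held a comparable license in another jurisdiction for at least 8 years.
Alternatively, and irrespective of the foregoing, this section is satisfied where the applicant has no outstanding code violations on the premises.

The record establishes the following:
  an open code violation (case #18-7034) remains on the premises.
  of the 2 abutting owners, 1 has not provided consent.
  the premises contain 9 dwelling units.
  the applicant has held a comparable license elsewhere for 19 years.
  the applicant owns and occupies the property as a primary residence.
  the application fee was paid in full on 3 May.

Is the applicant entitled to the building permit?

(a) fee paid — holds.
(b) all abutters consent — not met.
(1) = T AND F = false.
(a) primary residence — satisfied.
(b) ≤ 20 units — satisfied.
(c) prior license ≥ 8 yr — met.
(2): T AND T AND T → true.
Overall: F OR T → true.
Exception (no code violations) — not satisfied.
Result: main true OR exception false → true.

Yes — granted.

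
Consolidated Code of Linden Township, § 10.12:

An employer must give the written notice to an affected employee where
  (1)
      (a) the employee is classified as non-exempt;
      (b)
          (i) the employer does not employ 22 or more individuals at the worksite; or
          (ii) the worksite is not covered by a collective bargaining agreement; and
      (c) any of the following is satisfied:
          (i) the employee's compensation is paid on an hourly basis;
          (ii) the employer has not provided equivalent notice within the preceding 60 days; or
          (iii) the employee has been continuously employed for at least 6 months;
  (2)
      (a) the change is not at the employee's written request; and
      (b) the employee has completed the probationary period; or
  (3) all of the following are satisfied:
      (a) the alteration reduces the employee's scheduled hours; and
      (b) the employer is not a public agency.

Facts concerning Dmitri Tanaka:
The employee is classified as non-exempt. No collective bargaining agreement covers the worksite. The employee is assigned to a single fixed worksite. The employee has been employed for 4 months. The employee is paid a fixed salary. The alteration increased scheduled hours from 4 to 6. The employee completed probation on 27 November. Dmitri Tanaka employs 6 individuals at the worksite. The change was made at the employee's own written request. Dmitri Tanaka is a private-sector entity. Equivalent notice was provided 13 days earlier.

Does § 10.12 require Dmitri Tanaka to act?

No — not required.

(a) non-exempt — holds.
(i) not (≥ 22 at site) — met.
(ii) no CBA — satisfied.
(b) = T OR T = true.
(i) hourly-paid — fails.
(ii) no recent notice — not met.
(iii) tenure ≥ 6 mo. — fails.
(c): F OR F OR F → false.
(1): T AND T AND F → false.
(a) not employee-requested — not satisfied.
(b) past probation — holds.
So (2) is not satisfied (F AND T).
(a) hours reduced — fails.
(b) not (public agency) — satisfied.
(3): F AND T → false.
Overall = F OR F OR F = false.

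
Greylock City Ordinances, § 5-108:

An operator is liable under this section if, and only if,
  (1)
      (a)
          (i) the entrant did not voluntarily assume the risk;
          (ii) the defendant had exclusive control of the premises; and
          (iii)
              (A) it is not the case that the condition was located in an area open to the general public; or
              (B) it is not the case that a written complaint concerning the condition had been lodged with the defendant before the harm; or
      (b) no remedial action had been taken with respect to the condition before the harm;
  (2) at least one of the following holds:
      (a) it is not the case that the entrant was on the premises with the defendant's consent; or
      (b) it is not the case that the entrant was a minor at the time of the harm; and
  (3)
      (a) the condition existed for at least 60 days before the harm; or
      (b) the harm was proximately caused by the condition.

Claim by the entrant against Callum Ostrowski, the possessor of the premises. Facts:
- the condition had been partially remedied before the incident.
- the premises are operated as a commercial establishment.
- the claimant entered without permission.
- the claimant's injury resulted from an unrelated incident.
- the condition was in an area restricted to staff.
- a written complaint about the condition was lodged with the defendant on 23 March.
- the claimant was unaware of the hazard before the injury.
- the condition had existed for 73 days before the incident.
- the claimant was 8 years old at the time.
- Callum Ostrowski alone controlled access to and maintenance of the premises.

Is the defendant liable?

(i) no assumed risk — met.
(ii) exclusive control — met.
(A) not (public area) — satisfied.
(B) not (complaint lodged) — fails.
So (iii) is satisfied (T OR F).
(a) = T AND T AND T = true.
(b) no remedial action — fails.
(1) = T OR F = true.
(a) not (consent to enter) — satisfied.
(b) not (entrant a minor) — not met.
(2) = T OR F = true.
(a) condition ≥60 days old — holds.
(b) proximate cause — not satisfied.
So (3) is satisfied (T OR F).
Overall: T AND T AND T → true.

Yes — liable.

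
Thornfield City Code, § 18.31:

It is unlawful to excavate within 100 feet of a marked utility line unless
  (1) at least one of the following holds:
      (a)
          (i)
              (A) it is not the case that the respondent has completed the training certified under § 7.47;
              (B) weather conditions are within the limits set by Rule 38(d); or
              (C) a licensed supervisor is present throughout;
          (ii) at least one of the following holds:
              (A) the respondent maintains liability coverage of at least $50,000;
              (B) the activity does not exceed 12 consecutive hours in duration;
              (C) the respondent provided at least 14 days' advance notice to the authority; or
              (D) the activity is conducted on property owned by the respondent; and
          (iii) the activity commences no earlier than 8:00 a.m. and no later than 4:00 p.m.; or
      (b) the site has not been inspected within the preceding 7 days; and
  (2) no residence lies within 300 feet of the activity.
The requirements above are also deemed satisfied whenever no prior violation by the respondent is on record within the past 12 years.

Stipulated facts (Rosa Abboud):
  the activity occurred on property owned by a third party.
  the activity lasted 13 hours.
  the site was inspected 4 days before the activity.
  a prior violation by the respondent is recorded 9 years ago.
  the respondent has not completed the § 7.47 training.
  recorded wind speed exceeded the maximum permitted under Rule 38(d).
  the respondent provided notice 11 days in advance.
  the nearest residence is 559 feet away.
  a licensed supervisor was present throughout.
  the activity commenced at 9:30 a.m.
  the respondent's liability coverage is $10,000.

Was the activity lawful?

(A) not (training certified) — met.
(B) weather ok — not satisfied.
(C) supervisor present — holds.
(i): T OR F OR T → true.
(A) coverage ≥ $50,000 — not satisfied.
(B) ≤ 12 hrs duration — not met.
(C) ≥14 days' notice — not met.
(D) own property — not met.
So (ii) is not satisfied (F OR F OR F OR F).
(iii) start within hours — satisfied.
So (a) is not satisfied (T AND F AND T).
(b) not (site inspected) — not satisfied.
So (1) is not satisfied (F OR F).
(2) no residence in 300 ft — met.
So Overall is not satisfied (F AND T).
Exception (no prior violation) — not satisfied.
Result: main false OR exception false → false.

No — unlawful.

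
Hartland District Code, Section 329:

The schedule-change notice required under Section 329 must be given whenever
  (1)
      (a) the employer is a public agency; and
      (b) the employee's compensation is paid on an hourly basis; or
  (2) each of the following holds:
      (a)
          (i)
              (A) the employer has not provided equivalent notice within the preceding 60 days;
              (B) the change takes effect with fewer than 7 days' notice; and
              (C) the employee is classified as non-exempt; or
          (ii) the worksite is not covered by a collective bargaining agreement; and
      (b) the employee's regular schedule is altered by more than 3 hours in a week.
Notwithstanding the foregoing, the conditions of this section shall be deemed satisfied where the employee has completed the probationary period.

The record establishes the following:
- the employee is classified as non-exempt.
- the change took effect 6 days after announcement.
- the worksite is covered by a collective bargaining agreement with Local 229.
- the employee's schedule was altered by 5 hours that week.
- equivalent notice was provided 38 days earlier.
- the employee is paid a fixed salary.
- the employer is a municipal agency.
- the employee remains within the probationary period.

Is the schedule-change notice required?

No — not required.

(a) public agency — met.
(b) hourly-paid — fails.
(1) = T AND F = false.
(A) no recent notice — fails.
(B) < 7 days' notice — holds.
(C) non-exempt — met.
(i): F AND T AND T → false.
(ii) no CBA — fails.
(a): F OR F → false.
(b) schedule shift > 3h — satisfied.
(2) = F AND T = false.
So Overall is not satisfied (F OR F).
Exception (past probation) — not satisfied.
Result: main false OR exception false → false.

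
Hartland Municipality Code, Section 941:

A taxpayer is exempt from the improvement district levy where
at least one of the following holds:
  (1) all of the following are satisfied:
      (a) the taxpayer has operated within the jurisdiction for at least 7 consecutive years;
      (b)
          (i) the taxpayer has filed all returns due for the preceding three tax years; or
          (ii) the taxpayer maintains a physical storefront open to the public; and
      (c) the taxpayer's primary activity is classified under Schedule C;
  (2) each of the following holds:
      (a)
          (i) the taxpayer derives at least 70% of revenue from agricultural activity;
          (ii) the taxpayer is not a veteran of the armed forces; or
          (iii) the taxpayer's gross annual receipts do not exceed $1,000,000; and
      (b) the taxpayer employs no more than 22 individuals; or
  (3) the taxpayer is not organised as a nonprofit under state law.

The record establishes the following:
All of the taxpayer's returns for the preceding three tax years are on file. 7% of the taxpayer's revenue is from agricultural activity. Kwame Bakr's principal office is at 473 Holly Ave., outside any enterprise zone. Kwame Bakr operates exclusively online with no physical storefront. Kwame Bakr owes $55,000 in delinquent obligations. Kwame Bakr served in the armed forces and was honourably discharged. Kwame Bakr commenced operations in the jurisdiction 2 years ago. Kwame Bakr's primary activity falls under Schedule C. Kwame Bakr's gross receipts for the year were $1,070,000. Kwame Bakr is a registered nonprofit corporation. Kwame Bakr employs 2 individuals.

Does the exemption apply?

No — not exempt.

(a) ≥ 7 yrs in jurisdiction — not met.
(i) returns current — satisfied.
(ii) has storefront — not satisfied.
(b): T OR F → true.
(c) Schedule C activity — holds.
(1) = F AND T AND T = false.
(i) ≥70% agricultural — fails.
(ii) not (veteran) — not satisfied.
(iii) receipts ≤ $1,000,000 — not met.
(a): F OR F OR F → false.
(b) ≤ 22 employees — met.
So (2) is not satisfied (F AND T).
(3) not (nonprofit) — fails.
Overall: F OR F OR F → false.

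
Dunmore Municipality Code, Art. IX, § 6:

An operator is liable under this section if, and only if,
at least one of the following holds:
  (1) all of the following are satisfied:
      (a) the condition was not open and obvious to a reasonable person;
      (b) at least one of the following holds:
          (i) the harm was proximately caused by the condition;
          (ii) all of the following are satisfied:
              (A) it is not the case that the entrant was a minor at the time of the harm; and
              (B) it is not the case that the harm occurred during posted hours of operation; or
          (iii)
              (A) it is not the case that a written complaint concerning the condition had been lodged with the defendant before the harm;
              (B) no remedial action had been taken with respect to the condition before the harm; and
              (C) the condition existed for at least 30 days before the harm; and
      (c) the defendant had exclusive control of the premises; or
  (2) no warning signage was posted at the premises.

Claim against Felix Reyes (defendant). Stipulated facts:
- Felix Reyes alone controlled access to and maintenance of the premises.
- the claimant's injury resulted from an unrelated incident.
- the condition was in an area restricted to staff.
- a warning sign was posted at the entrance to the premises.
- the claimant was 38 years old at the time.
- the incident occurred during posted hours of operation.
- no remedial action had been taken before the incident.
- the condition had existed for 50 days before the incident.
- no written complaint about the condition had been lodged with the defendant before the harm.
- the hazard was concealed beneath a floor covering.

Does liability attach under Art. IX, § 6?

(a) not open/obvious — met.
(i) proximate cause — fails.
(A) not (entrant a minor) — met.
(B) not (during posted hours) — fails.
So (ii) is not satisfied (T AND F).
(A) not (complaint lodged) — met.
(B) no remedial action — met.
(C) condition ≥30 days old — holds.
(iii): T AND T AND T → true.
So (b) is satisfied (F OR F OR T).
(c) exclusive control — satisfied.
(1) = T AND T AND T = true.
(2) no signage posted — fails.
Overall: T OR F → true.

Yes — liable.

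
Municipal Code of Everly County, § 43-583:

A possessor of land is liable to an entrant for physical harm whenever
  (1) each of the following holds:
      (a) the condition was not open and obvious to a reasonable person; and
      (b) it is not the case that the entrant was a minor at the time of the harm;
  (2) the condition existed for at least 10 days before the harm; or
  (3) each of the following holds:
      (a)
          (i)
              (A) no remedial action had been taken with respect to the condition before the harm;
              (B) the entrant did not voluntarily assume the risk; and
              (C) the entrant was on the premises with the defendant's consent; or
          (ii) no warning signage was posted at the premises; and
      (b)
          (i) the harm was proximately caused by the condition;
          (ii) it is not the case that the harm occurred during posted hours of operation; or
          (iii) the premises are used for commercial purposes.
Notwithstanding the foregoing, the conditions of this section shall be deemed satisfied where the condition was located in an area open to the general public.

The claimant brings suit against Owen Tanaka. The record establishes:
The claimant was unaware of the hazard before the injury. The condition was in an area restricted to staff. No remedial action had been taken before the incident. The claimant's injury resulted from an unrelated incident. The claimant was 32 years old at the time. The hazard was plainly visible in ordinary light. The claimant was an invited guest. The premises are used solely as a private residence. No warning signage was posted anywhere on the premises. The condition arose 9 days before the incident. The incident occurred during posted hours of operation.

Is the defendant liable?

(a) not open/obvious — not satisfied.
(b) not (entrant a minor) — satisfied.
So (1) is not satisfied (F AND T).
(2) condition ≥10 days old — not met.
(A) no remedial action — satisfied.
(B) no assumed risk — satisfied.
(C) consent to enter — met.
(i) = T AND T AND T = true.
(ii) no signage posted — holds.
(a) = T OR T = true.
(i) proximate cause — not satisfied.
(ii) not (during posted hours) — not met.
(iii) commercial use — fails.
(b) = F OR F OR F = false.
So (3) is not satisfied (T AND F).
So Overall is not satisfied (F OR F OR F).
Exception (public area) — not satisfied.
Result: main false OR exception false → false.

No — not liable.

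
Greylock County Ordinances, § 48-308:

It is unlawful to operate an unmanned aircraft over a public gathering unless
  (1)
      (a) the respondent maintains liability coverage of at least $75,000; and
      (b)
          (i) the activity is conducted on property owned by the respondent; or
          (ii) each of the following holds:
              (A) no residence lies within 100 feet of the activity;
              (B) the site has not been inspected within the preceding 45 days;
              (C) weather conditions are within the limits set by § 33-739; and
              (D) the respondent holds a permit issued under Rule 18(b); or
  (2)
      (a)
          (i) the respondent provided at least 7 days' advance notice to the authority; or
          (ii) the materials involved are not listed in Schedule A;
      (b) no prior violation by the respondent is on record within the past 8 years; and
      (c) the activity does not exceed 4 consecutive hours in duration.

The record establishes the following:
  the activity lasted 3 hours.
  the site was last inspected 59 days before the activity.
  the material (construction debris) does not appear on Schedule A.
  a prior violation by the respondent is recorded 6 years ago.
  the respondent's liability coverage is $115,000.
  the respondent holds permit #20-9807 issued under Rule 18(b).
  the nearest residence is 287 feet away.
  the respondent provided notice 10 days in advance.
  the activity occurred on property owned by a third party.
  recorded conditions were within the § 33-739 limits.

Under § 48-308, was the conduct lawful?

(a) coverage ≥ $75,000 — met.
(i) own property — fails.
(A) no residence in 100 ft — met.
(B) not (site inspected) — satisfied.
(C) weather ok — satisfied.
(D) holds permit — holds.
(ii): T AND T AND T AND T → true.
(b) = F OR T = true.
So (1) is satisfied (T AND T).
(i) ≥7 days' notice — holds.
(ii) not (Schedule A material) — satisfied.
So (a) is satisfied (T OR T).
(b) no prior violation — not satisfied.
(c) ≤ 4 hrs duration — holds.
(2): T AND F AND T → false.
Overall: T OR F → true.

Yes — lawful.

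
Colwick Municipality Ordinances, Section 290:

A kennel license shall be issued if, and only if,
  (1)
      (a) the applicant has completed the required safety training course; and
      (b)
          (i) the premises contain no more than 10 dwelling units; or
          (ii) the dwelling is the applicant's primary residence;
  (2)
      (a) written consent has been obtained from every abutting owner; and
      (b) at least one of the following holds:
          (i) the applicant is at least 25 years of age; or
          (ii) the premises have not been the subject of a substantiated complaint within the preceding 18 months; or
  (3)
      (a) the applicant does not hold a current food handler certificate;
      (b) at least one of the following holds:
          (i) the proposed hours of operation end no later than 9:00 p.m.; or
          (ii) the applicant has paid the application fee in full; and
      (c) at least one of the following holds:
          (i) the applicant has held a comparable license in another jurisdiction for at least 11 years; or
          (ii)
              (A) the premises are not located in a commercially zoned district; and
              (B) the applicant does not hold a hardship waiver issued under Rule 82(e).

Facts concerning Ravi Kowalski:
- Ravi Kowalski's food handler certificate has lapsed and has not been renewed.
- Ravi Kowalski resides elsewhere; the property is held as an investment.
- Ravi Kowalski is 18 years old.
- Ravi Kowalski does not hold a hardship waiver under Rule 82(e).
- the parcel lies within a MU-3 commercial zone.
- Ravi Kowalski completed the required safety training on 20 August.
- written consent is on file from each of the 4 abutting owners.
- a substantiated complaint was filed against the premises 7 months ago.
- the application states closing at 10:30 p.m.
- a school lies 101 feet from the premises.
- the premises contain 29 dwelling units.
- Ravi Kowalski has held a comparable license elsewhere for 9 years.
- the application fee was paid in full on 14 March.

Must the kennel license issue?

No — denied.

(a) safety training — satisfied.
(i) ≤ 10 units — not met.
(ii) primary residence — not satisfied.
(b) = F OR F = false.
(1): T AND F → false.
(a) all abutters consent — satisfied.
(i) age ≥ 25 — not satisfied.
(ii) no complaint in 18 mo. — not met.
(b) = F OR F = false.
(2): T AND F → false.
(a) not (food handler cert.) — met.
(i) closes by 9 p.m. — not met.
(ii) fee paid — met.
(b): F OR T → true.
(i) prior license ≥ 11 yr — fails.
(A) not (commercially zoned) — not met.
(B) not (hardship waiver) — holds.
(ii) = F AND T = false.
(c): F OR F → false.
So (3) is not satisfied (T AND T AND F).
Overall: F OR F OR F → false.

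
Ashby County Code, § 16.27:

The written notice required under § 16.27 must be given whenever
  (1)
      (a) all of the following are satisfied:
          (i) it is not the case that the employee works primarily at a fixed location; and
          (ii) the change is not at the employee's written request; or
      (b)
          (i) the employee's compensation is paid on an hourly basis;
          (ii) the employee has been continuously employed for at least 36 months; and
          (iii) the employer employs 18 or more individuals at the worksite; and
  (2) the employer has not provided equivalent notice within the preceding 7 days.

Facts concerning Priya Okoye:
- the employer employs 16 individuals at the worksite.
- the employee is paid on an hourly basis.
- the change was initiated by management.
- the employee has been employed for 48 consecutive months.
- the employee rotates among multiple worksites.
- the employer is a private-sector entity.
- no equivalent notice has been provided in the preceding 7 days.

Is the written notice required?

(i) not (fixed location) — holds.
(ii) not employee-requested — holds.
So (a) is satisfied (T AND T).
(i) hourly-paid — met.
(ii) tenure ≥ 36 mo. — met.
(iii) ≥ 18 at site — fails.
So (b) is not satisfied (T AND T AND F).
(1): T OR F → true.
(2) no recent notice — met.
Overall = T AND T = true.

Yes — required.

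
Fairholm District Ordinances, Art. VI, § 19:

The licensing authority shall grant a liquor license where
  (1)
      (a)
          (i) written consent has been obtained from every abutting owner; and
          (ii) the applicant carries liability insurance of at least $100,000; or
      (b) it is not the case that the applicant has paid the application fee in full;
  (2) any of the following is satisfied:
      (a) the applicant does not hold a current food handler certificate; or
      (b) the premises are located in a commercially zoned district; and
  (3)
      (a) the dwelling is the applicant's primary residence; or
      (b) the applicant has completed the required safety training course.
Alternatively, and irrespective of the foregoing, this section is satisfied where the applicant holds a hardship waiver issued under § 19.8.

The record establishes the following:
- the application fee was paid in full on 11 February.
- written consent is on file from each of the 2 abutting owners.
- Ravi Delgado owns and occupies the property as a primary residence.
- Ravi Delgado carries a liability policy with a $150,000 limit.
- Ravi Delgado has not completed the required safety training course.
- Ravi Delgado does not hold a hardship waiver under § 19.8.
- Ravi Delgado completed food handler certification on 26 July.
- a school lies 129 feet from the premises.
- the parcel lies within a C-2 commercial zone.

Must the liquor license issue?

(i) all abutters consent — met.
(ii) insurance ≥ $100,000 — holds.
(a): T AND T → true.
(b) not (fee paid) — fails.
(1): T OR F → true.
(a) not (food handler cert.) — not satisfied.
(b) commercially zoned — satisfied.
So (2) is satisfied (F OR T).
(a) primary residence — met.
(b) safety training — not met.
So (3) is satisfied (T OR F).
So Overall is satisfied (T AND T AND T).
Exception (hardship waiver) — not satisfied.
Result: main true OR exception false → true.

Yes — granted.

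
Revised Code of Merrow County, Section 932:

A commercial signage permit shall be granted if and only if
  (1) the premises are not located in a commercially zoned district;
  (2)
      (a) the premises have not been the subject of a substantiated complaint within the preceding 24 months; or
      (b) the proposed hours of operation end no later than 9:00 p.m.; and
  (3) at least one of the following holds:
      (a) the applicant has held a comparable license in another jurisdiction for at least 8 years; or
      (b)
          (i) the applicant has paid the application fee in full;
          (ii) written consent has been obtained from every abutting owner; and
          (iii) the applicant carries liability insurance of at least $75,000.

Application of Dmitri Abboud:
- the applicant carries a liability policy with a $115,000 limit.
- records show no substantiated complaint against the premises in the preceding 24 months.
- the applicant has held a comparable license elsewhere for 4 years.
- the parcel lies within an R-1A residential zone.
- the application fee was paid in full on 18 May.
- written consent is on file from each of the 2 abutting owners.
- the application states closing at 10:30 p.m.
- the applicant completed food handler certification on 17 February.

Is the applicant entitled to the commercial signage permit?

(1) not (commercially zoned) — holds.
(a) no complaint in 24 mo. — met.
(b) closes by 9 p.m. — not met.
(2): T OR F → true.
(a) prior license ≥ 8 yr — not met.
(i) fee paid — met.
(ii) all abutters consent — satisfied.
(iii) insurance ≥ $75,000 — met.
(b) = T AND T AND T = true.
(3) = F OR T = true.
Overall = T AND T AND T = true.

Yes — granted.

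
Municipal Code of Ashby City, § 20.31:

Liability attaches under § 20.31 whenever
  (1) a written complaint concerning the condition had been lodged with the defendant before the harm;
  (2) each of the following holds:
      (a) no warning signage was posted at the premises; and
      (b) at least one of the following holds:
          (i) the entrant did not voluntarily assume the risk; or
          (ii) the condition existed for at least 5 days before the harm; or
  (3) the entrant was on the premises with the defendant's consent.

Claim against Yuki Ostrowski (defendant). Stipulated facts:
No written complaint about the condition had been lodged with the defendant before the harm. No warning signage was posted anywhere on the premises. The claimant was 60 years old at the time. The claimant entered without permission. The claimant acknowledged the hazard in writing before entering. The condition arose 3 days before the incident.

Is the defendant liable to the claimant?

No — not liable.

(1) complaint lodged — not met.
(a) no signage posted — holds.
(i) no assumed risk — fails.
(ii) condition ≥5 days old — fails.
(b) = F OR F = false.
(2) = T AND F = false.
(3) consent to enter — fails.
So Overall is not satisfied (F OR F OR F).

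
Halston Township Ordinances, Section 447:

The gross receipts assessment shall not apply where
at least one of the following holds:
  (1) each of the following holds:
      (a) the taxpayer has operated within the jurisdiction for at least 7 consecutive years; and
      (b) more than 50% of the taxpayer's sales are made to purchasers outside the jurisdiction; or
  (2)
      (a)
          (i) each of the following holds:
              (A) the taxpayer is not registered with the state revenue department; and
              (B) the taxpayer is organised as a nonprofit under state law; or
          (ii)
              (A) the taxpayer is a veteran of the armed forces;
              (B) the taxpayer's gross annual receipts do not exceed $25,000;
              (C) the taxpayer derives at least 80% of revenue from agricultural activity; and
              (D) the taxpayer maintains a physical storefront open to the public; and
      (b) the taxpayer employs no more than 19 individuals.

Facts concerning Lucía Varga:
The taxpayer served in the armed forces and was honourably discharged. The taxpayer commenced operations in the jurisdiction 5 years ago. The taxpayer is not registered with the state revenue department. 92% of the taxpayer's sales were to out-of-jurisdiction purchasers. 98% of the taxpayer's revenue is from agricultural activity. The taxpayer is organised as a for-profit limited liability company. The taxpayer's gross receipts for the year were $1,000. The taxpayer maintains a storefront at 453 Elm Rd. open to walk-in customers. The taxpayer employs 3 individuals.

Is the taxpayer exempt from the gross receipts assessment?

(a) ≥ 7 yrs in jurisdiction — not satisfied.
(b) >50% out-of-jur. sales — satisfied.
So (1) is not satisfied (F AND T).
(A) not (state-registered) — satisfied.
(B) nonprofit — not satisfied.
(i) = T AND F = false.
(A) veteran — satisfied.
(B) receipts ≤ $25,000 — met.
(C) ≥80% agricultural — met.
(D) has storefront — satisfied.
So (ii) is satisfied (T AND T AND T AND T).
(a): F OR T → true.
(b) ≤ 19 employees — holds.
(2): T AND T → true.
So Overall is satisfied (F OR T).

Yes — exempt.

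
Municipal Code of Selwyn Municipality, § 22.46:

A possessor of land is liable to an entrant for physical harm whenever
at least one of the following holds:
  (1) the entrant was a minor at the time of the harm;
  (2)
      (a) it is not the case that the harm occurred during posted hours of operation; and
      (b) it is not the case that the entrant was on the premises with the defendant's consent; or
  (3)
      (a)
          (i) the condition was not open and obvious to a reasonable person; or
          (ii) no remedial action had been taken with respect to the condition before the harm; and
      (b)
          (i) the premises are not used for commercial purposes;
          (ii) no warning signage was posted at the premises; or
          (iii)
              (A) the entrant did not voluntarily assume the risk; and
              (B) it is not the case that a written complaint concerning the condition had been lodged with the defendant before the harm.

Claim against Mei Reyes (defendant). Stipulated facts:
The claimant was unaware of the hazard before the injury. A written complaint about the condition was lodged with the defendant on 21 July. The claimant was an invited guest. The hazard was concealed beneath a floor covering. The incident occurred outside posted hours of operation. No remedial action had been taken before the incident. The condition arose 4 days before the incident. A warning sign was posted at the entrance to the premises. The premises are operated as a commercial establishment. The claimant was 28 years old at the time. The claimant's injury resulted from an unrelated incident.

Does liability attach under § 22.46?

(1) entrant a minor — not met.
(a) not (during posted hours) — met.
(b) not (consent to enter) — not satisfied.
(2): T AND F → false.
(i) not open/obvious — satisfied.
(ii) no remedial action — holds.
So (a) is satisfied (T OR T).
(i) not (commercial use) — not satisfied.
(ii) no signage posted — not met.
(A) no assumed risk — met.
(B) not (complaint lodged) — fails.
So (iii) is not satisfied (T AND F).
So (b) is not satisfied (F OR F OR F).
(3): T AND F → false.
So Overall is not satisfied (F OR F OR F).

No — not liable.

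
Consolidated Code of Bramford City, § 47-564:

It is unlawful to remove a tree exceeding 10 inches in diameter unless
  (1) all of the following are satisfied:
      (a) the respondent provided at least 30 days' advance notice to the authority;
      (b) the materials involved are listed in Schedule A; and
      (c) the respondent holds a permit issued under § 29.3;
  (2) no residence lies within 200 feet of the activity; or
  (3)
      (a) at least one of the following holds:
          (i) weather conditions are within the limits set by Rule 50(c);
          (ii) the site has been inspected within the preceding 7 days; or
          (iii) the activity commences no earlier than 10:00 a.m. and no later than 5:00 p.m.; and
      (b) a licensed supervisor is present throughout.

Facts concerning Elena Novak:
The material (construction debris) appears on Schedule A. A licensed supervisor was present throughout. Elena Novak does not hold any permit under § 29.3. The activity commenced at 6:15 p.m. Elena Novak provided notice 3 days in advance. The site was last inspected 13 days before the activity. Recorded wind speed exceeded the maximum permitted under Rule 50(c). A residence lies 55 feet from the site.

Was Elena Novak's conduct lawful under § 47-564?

No — unlawful.

(a) ≥30 days' notice — not satisfied.
(b) Schedule A material — holds.
(c) holds permit — fails.
So (1) is not satisfied (F AND T AND F).
(2) no residence in 200 ft — not satisfied.
(i) weather ok — not satisfied.
(ii) site inspected — fails.
(iii) start within hours — not met.
(a): F OR F OR F → false.
(b) supervisor present — holds.
So (3) is not satisfied (F AND T).
So Overall is not satisfied (F OR F OR F).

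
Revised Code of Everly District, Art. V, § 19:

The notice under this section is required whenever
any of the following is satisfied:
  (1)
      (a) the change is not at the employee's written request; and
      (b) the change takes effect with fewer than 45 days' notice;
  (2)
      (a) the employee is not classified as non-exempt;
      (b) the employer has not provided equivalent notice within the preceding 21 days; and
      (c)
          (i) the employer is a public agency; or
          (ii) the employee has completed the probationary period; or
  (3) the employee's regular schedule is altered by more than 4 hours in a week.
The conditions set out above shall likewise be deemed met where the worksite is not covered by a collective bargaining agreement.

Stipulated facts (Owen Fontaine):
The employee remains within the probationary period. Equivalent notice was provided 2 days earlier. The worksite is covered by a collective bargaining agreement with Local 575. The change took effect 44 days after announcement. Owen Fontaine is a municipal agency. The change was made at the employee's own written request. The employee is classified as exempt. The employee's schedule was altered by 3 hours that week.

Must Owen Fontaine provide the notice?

(a) not employee-requested — not met.
(b) < 45 days' notice — holds.
So (1) is not satisfied (F AND T).
(a) not (non-exempt) — holds.
(b) no recent notice — not satisfied.
(i) public agency — satisfied.
(ii) past probation — not satisfied.
(c) = T OR F = true.
So (2) is not satisfied (T AND F AND T).
(3) schedule shift > 4h — fails.
Overall = F OR F OR F = false.
Exception (no CBA) — not satisfied.
Result: main false OR exception false → false.

No — not required.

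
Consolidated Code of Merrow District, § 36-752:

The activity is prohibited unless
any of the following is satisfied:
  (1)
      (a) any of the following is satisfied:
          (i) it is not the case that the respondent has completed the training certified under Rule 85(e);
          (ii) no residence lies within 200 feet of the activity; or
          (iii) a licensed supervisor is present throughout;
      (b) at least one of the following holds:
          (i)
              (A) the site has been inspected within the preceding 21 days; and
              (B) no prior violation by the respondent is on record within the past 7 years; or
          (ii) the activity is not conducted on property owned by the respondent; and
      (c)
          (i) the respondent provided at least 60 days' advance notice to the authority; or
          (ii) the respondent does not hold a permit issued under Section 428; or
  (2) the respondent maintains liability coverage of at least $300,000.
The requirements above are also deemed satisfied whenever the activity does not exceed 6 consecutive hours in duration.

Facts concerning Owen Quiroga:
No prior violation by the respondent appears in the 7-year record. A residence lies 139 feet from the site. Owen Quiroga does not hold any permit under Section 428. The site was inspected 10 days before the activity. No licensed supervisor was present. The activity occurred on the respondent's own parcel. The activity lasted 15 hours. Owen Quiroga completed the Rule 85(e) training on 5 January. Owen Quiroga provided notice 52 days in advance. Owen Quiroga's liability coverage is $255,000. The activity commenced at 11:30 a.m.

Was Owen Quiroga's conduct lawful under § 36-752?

(i) not (training certified) — fails.
(ii) no residence in 200 ft — not met.
(iii) supervisor present — fails.
So (a) is not satisfied (F OR F OR F).
(A) site inspected — met.
(B) no prior violation — holds.
(i) = T AND T = true.
(ii) not (own property) — not met.
(b): T OR F → true.
(i) ≥60 days' notice — not met.
(ii) not (holds permit) — holds.
(c): F OR T → true.
So (1) is not satisfied (F AND T AND T).
(2) coverage ≥ $300,000 — not satisfied.
So Overall is not satisfied (F OR F).
Exception (≤ 6 hrs duration) — not satisfied.
Result: main false OR exception false → false.

No — unlawful.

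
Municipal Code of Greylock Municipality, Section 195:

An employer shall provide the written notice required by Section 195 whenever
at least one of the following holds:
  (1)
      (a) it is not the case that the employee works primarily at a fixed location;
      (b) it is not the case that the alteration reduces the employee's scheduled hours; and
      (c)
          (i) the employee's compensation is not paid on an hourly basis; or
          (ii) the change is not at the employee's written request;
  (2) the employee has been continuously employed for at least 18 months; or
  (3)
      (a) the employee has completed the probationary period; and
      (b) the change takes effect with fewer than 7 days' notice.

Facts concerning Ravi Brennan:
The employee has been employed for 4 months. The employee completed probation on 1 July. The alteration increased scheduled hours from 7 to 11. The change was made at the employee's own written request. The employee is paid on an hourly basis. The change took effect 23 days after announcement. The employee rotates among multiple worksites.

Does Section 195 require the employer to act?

No — not required.

(a) not (fixed location) — holds.
(b) not (hours reduced) — holds.
(i) not (hourly-paid) — not satisfied.
(ii) not employee-requested — fails.
(c) = F OR F = false.
So (1) is not satisfied (T AND T AND F).
(2) tenure ≥ 18 mo. — not satisfied.
(a) past probation — met.
(b) < 7 days' notice — fails.
(3): T AND F → false.
So Overall is not satisfied (F OR F OR F).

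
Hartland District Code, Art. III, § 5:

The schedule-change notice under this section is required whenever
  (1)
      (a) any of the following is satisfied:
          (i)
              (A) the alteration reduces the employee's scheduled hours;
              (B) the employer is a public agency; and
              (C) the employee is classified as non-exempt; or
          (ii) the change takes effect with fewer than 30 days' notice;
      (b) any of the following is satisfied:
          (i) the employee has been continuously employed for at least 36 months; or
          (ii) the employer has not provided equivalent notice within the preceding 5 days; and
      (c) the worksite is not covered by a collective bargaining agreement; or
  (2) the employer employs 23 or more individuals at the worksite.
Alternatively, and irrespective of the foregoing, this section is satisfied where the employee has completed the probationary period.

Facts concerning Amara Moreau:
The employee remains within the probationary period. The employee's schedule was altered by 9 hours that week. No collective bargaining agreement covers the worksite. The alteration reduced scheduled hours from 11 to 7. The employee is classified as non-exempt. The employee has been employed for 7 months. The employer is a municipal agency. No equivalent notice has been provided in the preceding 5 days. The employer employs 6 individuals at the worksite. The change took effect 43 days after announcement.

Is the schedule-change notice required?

(A) hours reduced — holds.
(B) public agency — met.
(C) non-exempt — holds.
(i): T AND T AND T → true.
(ii) < 30 days' notice — not satisfied.
(a) = T OR F = true.
(i) tenure ≥ 36 mo. — not satisfied.
(ii) no recent notice — met.
(b): F OR T → true.
(c) no CBA — satisfied.
(1) = T AND T AND T = true.
(2) ≥ 23 at site — not satisfied.
So Overall is satisfied (T OR F).
Exception (past probation) — not satisfied.
Result: main true OR exception false → true.

Yes — required.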